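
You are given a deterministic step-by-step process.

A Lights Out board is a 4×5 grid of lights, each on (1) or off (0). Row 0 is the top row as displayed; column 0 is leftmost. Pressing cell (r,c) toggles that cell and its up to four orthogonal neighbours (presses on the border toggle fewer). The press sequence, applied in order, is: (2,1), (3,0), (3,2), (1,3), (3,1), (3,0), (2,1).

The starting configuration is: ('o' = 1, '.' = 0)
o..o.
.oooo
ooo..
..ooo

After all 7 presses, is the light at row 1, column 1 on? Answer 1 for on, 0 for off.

t=0: o..o.
.oooo
ooo..
..ooo
t=1: o..o.
..ooo
.....
.oooo
t=2: o..o.
..ooo
o....
o.ooo
t=3: o..o.
..ooo
o.o..
oo..o
t=4: o....
.....
o.oo.
oo..o
t=5: o....
.....
oooo.
..o.o
t=6: o....
.....
.ooo.
ooo.o
t=7: o....
.o...
o..o.
o.o.o

1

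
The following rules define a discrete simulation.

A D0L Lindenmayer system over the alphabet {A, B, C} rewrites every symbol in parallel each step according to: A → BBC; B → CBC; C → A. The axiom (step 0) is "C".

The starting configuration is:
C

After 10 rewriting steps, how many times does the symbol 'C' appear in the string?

553

0) C
1) A
2) BBC
3) CBCCBCA
4) ACBCAACBCABBC
5) BBCACBCABBCBBCACBCABBCCBCCBCA
6) CBCCBCABBCACBCABBCCBCCBCACBCCBCABBCACBCABBCCBCCBCAACBCAACBCABBC
7) ACBCAACBCABBCCBCCBCABBCACBCABBCCBCCBCAACBCAACBCABBCACBCAAC…CACBCABBCCBCCBCAACBCAACBCABBCBBCACBCABBCBBCACBCABBCCBCCBCA  (len 131)
8) BBCACBCABBCBBCACBCABBCCBCCBCAACBCAACBCABBCCBCCBCABBCACBCAB…CABBCACBCABBCCBCCBCACBCCBCABBCACBCABBCCBCCBCAACBCAACBCABBC  (len 281)
9) CBCCBCABBCACBCABBCCBCCBCACBCCBCABBCACBCABBCCBCCBCAACBCAACB…CACBCABBCCBCCBCAACBCAACBCABBCBBCACBCABBCBBCACBCABBCCBCCBCA  (len 601)
10) ACBCAACBCABBCCBCCBCABBCACBCABBCCBCCBCAACBCAACBCABBCACBCAAC…CABBCACBCABBCCBCCBCACBCCBCABBCACBCABBCCBCCBCAACBCAACBCABBC  (len 1275)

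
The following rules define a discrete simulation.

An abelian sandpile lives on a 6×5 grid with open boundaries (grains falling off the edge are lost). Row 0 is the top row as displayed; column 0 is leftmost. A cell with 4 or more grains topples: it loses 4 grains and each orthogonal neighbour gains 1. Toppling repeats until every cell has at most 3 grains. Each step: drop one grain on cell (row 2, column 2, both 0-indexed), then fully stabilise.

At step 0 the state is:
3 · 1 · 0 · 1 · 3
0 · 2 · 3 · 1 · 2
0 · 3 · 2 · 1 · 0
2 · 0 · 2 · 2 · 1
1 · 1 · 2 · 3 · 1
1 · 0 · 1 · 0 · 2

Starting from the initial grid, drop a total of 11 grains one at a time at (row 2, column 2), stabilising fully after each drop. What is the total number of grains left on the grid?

52

[0] 3 · 1 · 0 · 1 · 3
0 · 2 · 3 · 1 · 2
0 · 3 · 2 · 1 · 0
2 · 0 · 2 · 2 · 1
1 · 1 · 2 · 3 · 1
1 · 0 · 1 · 0 · 2
[1] 3 · 1 · 0 · 1 · 3
0 · 2 · 3 · 1 · 2
0 · 3 · 3 · 1 · 0
2 · 0 · 2 · 2 · 1
1 · 1 · 2 · 3 · 1
1 · 0 · 1 · 0 · 2
[2] 3 · 2 · 1 · 1 · 3
1 · 0 · 1 · 2 · 2
1 · 1 · 2 · 2 · 0
2 · 1 · 3 · 2 · 1
1 · 1 · 2 · 3 · 1
1 · 0 · 1 · 0 · 2
[3] 3 · 2 · 1 · 1 · 3
1 · 0 · 1 · 2 · 2
1 · 1 · 3 · 2 · 0
2 · 1 · 3 · 2 · 1
1 · 1 · 2 · 3 · 1
1 · 0 · 1 · 0 · 2
[4] 3 · 2 · 1 · 1 · 3
1 · 0 · 2 · 2 · 2
1 · 2 · 1 · 3 · 0
2 · 2 · 0 · 3 · 1
1 · 1 · 3 · 3 · 1
1 · 0 · 1 · 0 · 2
[5] 3 · 2 · 1 · 1 · 3
1 · 0 · 2 · 2 · 2
1 · 2 · 2 · 3 · 0
2 · 2 · 0 · 3 · 1
1 · 1 · 3 · 3 · 1
1 · 0 · 1 · 0 · 2
[6] 3 · 2 · 1 · 1 · 3
1 · 0 · 2 · 2 · 2
1 · 2 · 3 · 3 · 0
2 · 2 · 0 · 3 · 1
1 · 1 · 3 · 3 · 1
1 · 0 · 1 · 0 · 2
[7] 3 · 2 · 1 · 1 · 3
1 · 0 · 3 · 3 · 2
1 · 3 · 1 · 1 · 1
2 · 2 · 3 · 1 · 2
1 · 2 · 0 · 1 · 2
1 · 0 · 2 · 1 · 2
[8] 3 · 2 · 1 · 1 · 3
1 · 0 · 3 · 3 · 2
1 · 3 · 2 · 1 · 1
2 · 2 · 3 · 1 · 2
1 · 2 · 0 · 1 · 2
1 · 0 · 2 · 1 · 2
[9] 3 · 2 · 1 · 1 · 3
1 · 0 · 3 · 3 · 2
1 · 3 · 3 · 1 · 1
2 · 2 · 3 · 1 · 2
1 · 2 · 0 · 1 · 2
1 · 0 · 2 · 1 · 2
[10] 3 · 2 · 2 · 2 · 3
1 · 2 · 1 · 0 · 3
2 · 1 · 3 · 3 · 1
3 · 0 · 1 · 2 · 2
1 · 3 · 1 · 1 · 2
1 · 0 · 2 · 1 · 2
[11] 3 · 2 · 2 · 2 · 3
1 · 2 · 2 · 1 · 3
2 · 2 · 1 · 0 · 2
3 · 0 · 2 · 3 · 2
1 · 3 · 1 · 1 · 2
1 · 0 · 2 · 1 · 2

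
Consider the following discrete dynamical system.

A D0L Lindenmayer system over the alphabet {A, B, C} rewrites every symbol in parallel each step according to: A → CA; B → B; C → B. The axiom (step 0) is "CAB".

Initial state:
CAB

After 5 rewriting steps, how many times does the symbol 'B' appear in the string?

6

[0] CAB
[1] BCAB
[2] BBCAB
[3] BBBCAB
[4] BBBBCAB
[5] BBBBBCAB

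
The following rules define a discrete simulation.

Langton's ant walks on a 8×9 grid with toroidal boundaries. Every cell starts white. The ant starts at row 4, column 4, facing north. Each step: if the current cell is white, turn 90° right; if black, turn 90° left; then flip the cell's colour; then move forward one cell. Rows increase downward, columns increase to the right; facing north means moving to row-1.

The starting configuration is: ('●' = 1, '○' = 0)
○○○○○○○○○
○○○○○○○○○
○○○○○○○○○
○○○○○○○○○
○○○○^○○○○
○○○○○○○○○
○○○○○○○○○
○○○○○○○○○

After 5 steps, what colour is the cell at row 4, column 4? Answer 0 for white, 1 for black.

0

[0] ○○○○○○○○○
○○○○○○○○○
○○○○○○○○○
○○○○○○○○○
○○○○^○○○○
○○○○○○○○○
○○○○○○○○○
○○○○○○○○○
[1] ○○○○○○○○○
○○○○○○○○○
○○○○○○○○○
○○○○○○○○○
○○○○●>○○○
○○○○○○○○○
○○○○○○○○○
○○○○○○○○○
[2] ○○○○○○○○○
○○○○○○○○○
○○○○○○○○○
○○○○○○○○○
○○○○●●○○○
○○○○○v○○○
○○○○○○○○○
○○○○○○○○○
[3] ○○○○○○○○○
○○○○○○○○○
○○○○○○○○○
○○○○○○○○○
○○○○●●○○○
○○○○<●○○○
○○○○○○○○○
○○○○○○○○○
[4] ○○○○○○○○○
○○○○○○○○○
○○○○○○○○○
○○○○○○○○○
○○○○^●○○○
○○○○●●○○○
○○○○○○○○○
○○○○○○○○○
[5] ○○○○○○○○○
○○○○○○○○○
○○○○○○○○○
○○○○○○○○○
○○○<○●○○○
○○○○●●○○○
○○○○○○○○○
○○○○○○○○○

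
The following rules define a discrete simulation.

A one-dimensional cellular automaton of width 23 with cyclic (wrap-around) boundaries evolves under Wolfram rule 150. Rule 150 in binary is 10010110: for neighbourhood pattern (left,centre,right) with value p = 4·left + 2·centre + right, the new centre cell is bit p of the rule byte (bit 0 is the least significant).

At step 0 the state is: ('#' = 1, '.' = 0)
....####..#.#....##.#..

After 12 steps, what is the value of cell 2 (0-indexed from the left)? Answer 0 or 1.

step 0: ....####..#.#....##.#..
step 1: ...#.##.###.##..#...##.
step 2: ..##.....#....####.#..#
step 3: ##..#...###..#.##..####
step 4: #.####.#.#.###...##.###
step 5: ...##..#.#..#.#.#....##
step 6: #.#..###.####.#.##..#..
step 7: #.###.#...##..#...#####
step 8: ...#..##.#..####.#.####
step 9: #.####...###.##..#..##.
step 10: #..##.#.#.#....#####...
step 11: ###...#.#.##..#.###.#.#
step 12: ##.#.##.#...###..#..#..

0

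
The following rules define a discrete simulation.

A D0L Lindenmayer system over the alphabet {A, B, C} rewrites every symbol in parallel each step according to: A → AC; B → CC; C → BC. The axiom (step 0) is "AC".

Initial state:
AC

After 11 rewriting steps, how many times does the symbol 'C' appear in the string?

2730

k=0  AC
k=1  ACBC
k=2  ACBCCCBC
k=3  ACBCCCBCBCBCCCBC
k=4  ACBCCCBCBCBCCCBCCCBCCCBCBCBCCCBC
k=5  ACBCCCBCBCBCCCBCCCBCCCBCBCBCCCBCBCBCCCBCBCBCCCBCCCBCCCBCBCBCCCBC
k=6  ACBCCCBCBCBCCCBCCCBCCCBCBCBCCCBCBCBCCCBCBCBCCCBCCCBCCCBCBC…BCBCBCCCBCCCBCCCBCBCBCCCBCBCBCCCBCBCBCCCBCCCBCCCBCBCBCCCBC  (len 128)
k=7  ACBCCCBCBCBCCCBCCCBCCCBCBCBCCCBCBCBCCCBCBCBCCCBCCCBCCCBCBC…BCBCBCCCBCCCBCCCBCBCBCCCBCBCBCCCBCBCBCCCBCCCBCCCBCBCBCCCBC  (len 256)
k=8  ACBCCCBCBCBCCCBCCCBCCCBCBCBCCCBCBCBCCCBCBCBCCCBCCCBCCCBCBC…BCBCBCCCBCCCBCCCBCBCBCCCBCBCBCCCBCBCBCCCBCCCBCCCBCBCBCCCBC  (len 512)
k=9  ACBCCCBCBCBCCCBCCCBCCCBCBCBCCCBCBCBCCCBCBCBCCCBCCCBCCCBCBC…BCBCBCCCBCCCBCCCBCBCBCCCBCBCBCCCBCBCBCCCBCCCBCCCBCBCBCCCBC  (len 1024)
k=10  ACBCCCBCBCBCCCBCCCBCCCBCBCBCCCBCBCBCCCBCBCBCCCBCCCBCCCBCBC…BCBCBCCCBCCCBCCCBCBCBCCCBCBCBCCCBCBCBCCCBCCCBCCCBCBCBCCCBC  (len 2048)
k=11  ACBCCCBCBCBCCCBCCCBCCCBCBCBCCCBCBCBCCCBCBCBCCCBCCCBCCCBCBC…BCBCBCCCBCCCBCCCBCBCBCCCBCBCBCCCBCBCBCCCBCCCBCCCBCBCBCCCBC  (len 4096)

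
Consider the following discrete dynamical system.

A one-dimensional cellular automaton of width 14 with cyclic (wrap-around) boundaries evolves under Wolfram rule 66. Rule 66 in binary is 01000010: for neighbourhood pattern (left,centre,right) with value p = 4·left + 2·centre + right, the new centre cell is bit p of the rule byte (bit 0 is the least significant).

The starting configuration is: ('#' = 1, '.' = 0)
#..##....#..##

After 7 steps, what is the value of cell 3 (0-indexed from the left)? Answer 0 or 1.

0

k=0  #..##....#..##
k=1  #.#.#...#..#..
k=2  .......#..#..#
k=3  ......#..#..#.
k=4  .....#..#..#..
k=5  ....#..#..#...
k=6  ...#..#..#....
k=7  ..#..#..#.....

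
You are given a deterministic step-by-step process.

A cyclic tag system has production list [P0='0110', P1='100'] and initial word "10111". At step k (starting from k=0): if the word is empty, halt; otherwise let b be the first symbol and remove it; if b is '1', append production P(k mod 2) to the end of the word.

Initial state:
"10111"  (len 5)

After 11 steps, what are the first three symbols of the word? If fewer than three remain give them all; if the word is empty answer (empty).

101

k=0  "10111"  (len 5)
k=1  "01110110"  (len 8)
k=2  "1110110"  (len 7)
k=3  "1101100110"  (len 10)
k=4  "101100110100"  (len 12)
k=5  "011001101000110"  (len 15)
k=6  "11001101000110"  (len 14)
k=7  "10011010001100110"  (len 17)
k=8  "0011010001100110100"  (len 19)
k=9  "011010001100110100"  (len 18)
k=10  "11010001100110100"  (len 17)
k=11  "10100011001101000110"  (len 20)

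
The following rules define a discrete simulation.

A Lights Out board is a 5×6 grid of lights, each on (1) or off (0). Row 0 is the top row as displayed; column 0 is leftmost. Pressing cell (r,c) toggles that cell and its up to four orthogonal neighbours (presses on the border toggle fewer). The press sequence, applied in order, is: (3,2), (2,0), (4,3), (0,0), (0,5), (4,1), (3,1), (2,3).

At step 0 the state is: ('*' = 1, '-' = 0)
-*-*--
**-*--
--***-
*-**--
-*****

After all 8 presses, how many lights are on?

[0] -*-*--
**-*--
--***-
*-**--
-*****
[1] -*-*--
**-*--
---**-
**----
-*-***
[2] -*-*--
-*-*--
**-**-
-*----
-*-***
[3] -*-*--
-*-*--
**-**-
-*-*--
-**--*
[4] *--*--
**-*--
**-**-
-*-*--
-**--*
[5] *--***
**-*-*
**-**-
-*-*--
-**--*
[6] *--***
**-*-*
**-**-
---*--
*----*
[7] *--***
**-*-*
*--**-
****--
**---*
[8] *--***
**---*
*-*---
***---
**---*

15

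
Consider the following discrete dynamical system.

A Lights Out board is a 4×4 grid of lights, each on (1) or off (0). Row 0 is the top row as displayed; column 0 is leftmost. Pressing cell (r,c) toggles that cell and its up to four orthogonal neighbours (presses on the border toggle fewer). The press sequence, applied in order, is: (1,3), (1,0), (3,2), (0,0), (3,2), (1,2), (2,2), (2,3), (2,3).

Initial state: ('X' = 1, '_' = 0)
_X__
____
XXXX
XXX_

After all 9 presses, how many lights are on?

7

[0] _X__
____
XXXX
XXX_
[1] _X_X
__XX
XXX_
XXX_
[2] XX_X
XXXX
_XX_
XXX_
[3] XX_X
XXXX
_X__
X__X
[4] ___X
_XXX
_X__
X__X
[5] ___X
_XXX
_XX_
XXX_
[6] __XX
____
_X__
XXX_
[7] __XX
__X_
__XX
XX__
[8] __XX
__XX
____
XX_X
[9] __XX
__X_
__XX
XX__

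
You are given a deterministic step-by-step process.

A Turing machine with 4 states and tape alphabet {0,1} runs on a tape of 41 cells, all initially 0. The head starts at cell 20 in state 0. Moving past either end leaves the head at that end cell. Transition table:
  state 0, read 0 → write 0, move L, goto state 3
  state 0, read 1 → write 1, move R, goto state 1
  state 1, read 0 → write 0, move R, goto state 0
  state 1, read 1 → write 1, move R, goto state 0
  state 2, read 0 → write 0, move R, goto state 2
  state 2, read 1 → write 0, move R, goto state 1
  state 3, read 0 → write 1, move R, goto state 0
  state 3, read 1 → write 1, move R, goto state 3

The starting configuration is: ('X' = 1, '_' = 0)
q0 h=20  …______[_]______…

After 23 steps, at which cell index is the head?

gen 0: q0 h=20  …______[_]______…
gen 1: q3 h=19  …______[_]______…
gen 2: q0 h=20  …_____X[_]______…
gen 3: q3 h=19  …______[X]______…
gen 4: q3 h=20  …_____X[_]______…
gen 5: q0 h=21  …____XX[_]______…
gen 6: q3 h=20  …_____X[X]______…
gen 7: q3 h=21  …____XX[_]______…
gen 8: q0 h=22  …___XXX[_]______…
gen 9: q3 h=21  …____XX[X]______…
gen 10: q3 h=22  …___XXX[_]______…
gen 11: q0 h=23  …__XXXX[_]______…
gen 12: q3 h=22  …___XXX[X]______…
gen 13: q3 h=23  …__XXXX[_]______…
gen 14: q0 h=24  …_XXXXX[_]______…
gen 15: q3 h=23  …__XXXX[X]______…
gen 16: q3 h=24  …_XXXXX[_]______…
gen 17: q0 h=25  …XXXXXX[_]______…
gen 18: q3 h=24  …_XXXXX[X]______…
gen 19: q3 h=25  …XXXXXX[_]______…
gen 20: q0 h=26  …XXXXXX[_]______…
gen 21: q3 h=25  …XXXXXX[X]______…
gen 22: q3 h=26  …XXXXXX[_]______…
gen 23: q0 h=27  …XXXXXX[_]______…

27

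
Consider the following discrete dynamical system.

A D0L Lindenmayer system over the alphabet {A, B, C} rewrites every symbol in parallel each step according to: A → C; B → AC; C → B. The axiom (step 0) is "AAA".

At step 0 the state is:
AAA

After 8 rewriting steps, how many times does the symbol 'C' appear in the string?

9

step 0: AAA
step 1: CCC
step 2: BBB
step 3: ACACAC
step 4: CBCBCB
step 5: BACBACBAC
step 6: ACCBACCBACCB
step 7: CBBACCBBACCBBAC
step 8: BACACCBBACACCBBACACCB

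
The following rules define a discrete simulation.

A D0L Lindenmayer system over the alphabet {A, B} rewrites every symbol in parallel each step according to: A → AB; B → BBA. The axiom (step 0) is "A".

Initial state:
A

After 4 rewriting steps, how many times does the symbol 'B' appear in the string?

21

step 0: A
step 1: AB
step 2: ABBBA
step 3: ABBBABBABBAAB
step 4: ABBBABBABBAABBBABBAABBBABBAABABBBA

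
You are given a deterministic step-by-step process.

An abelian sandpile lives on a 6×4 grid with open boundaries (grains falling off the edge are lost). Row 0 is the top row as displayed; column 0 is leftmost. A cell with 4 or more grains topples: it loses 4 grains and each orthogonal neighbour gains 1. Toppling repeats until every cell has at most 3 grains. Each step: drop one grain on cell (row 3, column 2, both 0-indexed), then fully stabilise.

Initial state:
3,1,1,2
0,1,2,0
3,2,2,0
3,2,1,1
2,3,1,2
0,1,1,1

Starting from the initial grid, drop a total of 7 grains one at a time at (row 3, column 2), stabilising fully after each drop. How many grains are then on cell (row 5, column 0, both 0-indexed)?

t=0: 3,1,1,2
0,1,2,0
3,2,2,0
3,2,1,1
2,3,1,2
0,1,1,1
t=1: 3,1,1,2
0,1,2,0
3,2,2,0
3,2,2,1
2,3,1,2
0,1,1,1
t=2: 3,1,1,2
0,1,2,0
3,2,2,0
3,2,3,1
2,3,1,2
0,1,1,1
t=3: 3,1,1,2
0,1,2,0
3,2,3,0
3,3,0,2
2,3,2,2
0,1,1,1
t=4: 3,1,1,2
0,1,2,0
3,2,3,0
3,3,1,2
2,3,2,2
0,1,1,1
t=5: 3,1,1,2
0,1,2,0
3,2,3,0
3,3,2,2
2,3,2,2
0,1,1,1
t=6: 3,1,1,2
0,1,2,0
3,2,3,0
3,3,3,2
2,3,2,2
0,1,1,1
t=7: 3,1,1,2
1,2,3,0
1,1,1,1
2,3,3,3
0,2,0,3
1,2,2,1

1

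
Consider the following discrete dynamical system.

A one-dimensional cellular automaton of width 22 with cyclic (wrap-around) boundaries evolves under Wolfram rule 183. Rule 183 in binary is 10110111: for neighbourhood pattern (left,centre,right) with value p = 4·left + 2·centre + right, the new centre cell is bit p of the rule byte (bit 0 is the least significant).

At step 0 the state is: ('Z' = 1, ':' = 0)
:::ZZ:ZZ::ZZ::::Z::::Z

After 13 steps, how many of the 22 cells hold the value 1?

gen 0: :::ZZ:ZZ::ZZ::::Z::::Z
gen 1: ZZZ::Z::ZZ::ZZZZZZZZZZ
gen 2: ZZ:ZZZZZ::ZZ:ZZZZZZZZZ
gen 3: Z:Z:ZZZ:ZZ::Z:ZZZZZZZZ
gen 4: :ZZZ:Z:Z::ZZZZ:ZZZZZZZ
gen 5: Z:Z:ZZZZZZ:ZZ:Z:ZZZZZ:
gen 6: ZZZZ:ZZZZ:Z::ZZZ:ZZZ:Z
gen 7: ZZZ:Z:ZZ:ZZZZ:Z:Z:Z:Z:
gen 8: :Z:ZZZ::Z:ZZ:ZZZZZZZZZ
gen 9: ZZZ:Z:ZZZZ::Z:ZZZZZZZ:
gen 10: :Z:ZZZ:ZZ:ZZZZ:ZZZZZ:Z
gen 11: ZZZ:Z:Z::Z:ZZ:Z:ZZZ:ZZ
gen 12: ZZ:ZZZZZZZZ::ZZZ:Z:Z:Z
gen 13: Z:Z:ZZZZZZ:ZZ:Z:ZZZZZ:

16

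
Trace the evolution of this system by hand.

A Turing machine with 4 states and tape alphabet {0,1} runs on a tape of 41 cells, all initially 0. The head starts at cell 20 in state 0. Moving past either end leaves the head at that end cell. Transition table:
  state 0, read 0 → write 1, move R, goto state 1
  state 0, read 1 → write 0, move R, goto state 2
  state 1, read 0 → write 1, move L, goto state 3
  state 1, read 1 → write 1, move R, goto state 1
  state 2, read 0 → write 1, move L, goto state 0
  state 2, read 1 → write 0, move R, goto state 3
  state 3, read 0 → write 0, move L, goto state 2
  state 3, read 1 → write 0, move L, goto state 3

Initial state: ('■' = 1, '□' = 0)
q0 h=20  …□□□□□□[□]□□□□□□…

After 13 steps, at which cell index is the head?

15

step 0: q0 h=20  …□□□□□□[□]□□□□□□…
step 1: q1 h=21  …□□□□□■[□]□□□□□□…
step 2: q3 h=20  …□□□□□□[■]■□□□□□…
step 3: q3 h=19  …□□□□□□[□]□■□□□□…
step 4: q2 h=18  …□□□□□□[□]□□■□□□…
step 5: q0 h=17  …□□□□□□[□]■□□■□□…
step 6: q1 h=18  …□□□□□■[■]□□■□□□…
step 7: q1 h=19  …□□□□■■[□]□■□□□□…
step 8: q3 h=18  …□□□□□■[■]■□■□□□…
step 9: q3 h=17  …□□□□□□[■]□■□■□□…
step 10: q3 h=16  …□□□□□□[□]□□■□■□…
step 11: q2 h=15  …□□□□□□[□]□□□■□■…
step 12: q0 h=14  …□□□□□□[□]■□□□■□…
step 13: q1 h=15  …□□□□□■[■]□□□■□■…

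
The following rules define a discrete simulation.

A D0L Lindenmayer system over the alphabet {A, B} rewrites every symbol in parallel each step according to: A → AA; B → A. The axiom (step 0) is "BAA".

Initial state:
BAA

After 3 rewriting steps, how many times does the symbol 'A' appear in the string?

20

[0] BAA
[1] AAAAA
[2] AAAAAAAAAA
[3] AAAAAAAAAAAAAAAAAAAA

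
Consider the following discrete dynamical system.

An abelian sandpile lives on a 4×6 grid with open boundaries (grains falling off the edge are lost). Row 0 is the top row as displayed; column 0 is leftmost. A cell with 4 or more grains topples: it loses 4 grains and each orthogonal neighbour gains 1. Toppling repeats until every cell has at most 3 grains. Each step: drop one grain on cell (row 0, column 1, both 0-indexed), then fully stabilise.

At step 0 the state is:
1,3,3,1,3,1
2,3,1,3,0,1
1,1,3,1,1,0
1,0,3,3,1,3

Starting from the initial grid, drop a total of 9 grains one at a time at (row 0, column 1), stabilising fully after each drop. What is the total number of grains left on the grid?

42

gen 0: 1,3,3,1,3,1
2,3,1,3,0,1
1,1,3,1,1,0
1,0,3,3,1,3
gen 1: 2,2,0,2,3,1
3,0,3,3,0,1
1,2,3,1,1,0
1,0,3,3,1,3
gen 2: 2,3,0,2,3,1
3,0,3,3,0,1
1,2,3,1,1,0
1,0,3,3,1,3
gen 3: 3,0,1,2,3,1
3,1,3,3,0,1
1,2,3,1,1,0
1,0,3,3,1,3
gen 4: 3,1,1,2,3,1
3,1,3,3,0,1
1,2,3,1,1,0
1,0,3,3,1,3
gen 5: 3,2,1,2,3,1
3,1,3,3,0,1
1,2,3,1,1,0
1,0,3,3,1,3
gen 6: 3,3,1,2,3,1
3,1,3,3,0,1
1,2,3,1,1,0
1,0,3,3,1,3
gen 7: 1,1,2,2,3,1
0,3,3,3,0,1
2,2,3,1,1,0
1,0,3,3,1,3
gen 8: 1,2,2,2,3,1
0,3,3,3,0,1
2,2,3,1,1,0
1,0,3,3,1,3
gen 9: 1,3,2,2,3,1
0,3,3,3,0,1
2,2,3,1,1,0
1,0,3,3,1,3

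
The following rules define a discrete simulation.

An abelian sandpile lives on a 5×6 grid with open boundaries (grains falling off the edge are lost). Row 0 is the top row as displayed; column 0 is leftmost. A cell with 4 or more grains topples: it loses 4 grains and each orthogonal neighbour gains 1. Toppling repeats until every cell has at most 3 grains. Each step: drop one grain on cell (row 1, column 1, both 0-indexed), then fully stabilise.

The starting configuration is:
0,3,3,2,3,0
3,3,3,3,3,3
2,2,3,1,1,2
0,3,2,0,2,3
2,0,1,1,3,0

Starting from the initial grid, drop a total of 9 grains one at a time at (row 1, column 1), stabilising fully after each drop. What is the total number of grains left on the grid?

step 0: 0,3,3,2,3,0
3,3,3,3,3,3
2,2,3,1,1,2
0,3,2,0,2,3
2,0,1,1,3,0
step 1: 2,2,3,1,1,2
2,1,0,3,2,0
0,3,3,3,2,3
2,1,0,1,2,3
2,1,2,1,3,0
step 2: 2,2,3,1,1,2
2,2,0,3,2,0
0,3,3,3,2,3
2,1,0,1,2,3
2,1,2,1,3,0
step 3: 2,2,3,1,1,2
2,3,0,3,2,0
0,3,3,3,2,3
2,1,0,1,2,3
2,1,2,1,3,0
step 4: 2,3,3,2,1,2
3,1,3,0,3,0
1,1,1,1,3,3
2,2,1,2,2,3
2,1,2,1,3,0
step 5: 2,3,3,2,1,2
3,2,3,0,3,0
1,1,1,1,3,3
2,2,1,2,2,3
2,1,2,1,3,0
step 6: 2,3,3,2,1,2
3,3,3,0,3,0
1,1,1,1,3,3
2,2,1,2,2,3
2,1,2,1,3,0
step 7: 0,2,1,3,1,2
1,3,1,1,3,0
2,2,2,1,3,3
2,2,1,2,2,3
2,1,2,1,3,0
step 8: 0,3,1,3,1,2
2,0,2,1,3,0
2,3,2,1,3,3
2,2,1,2,2,3
2,1,2,1,3,0
step 9: 0,3,1,3,1,2
2,1,2,1,3,0
2,3,2,1,3,3
2,2,1,2,2,3
2,1,2,1,3,0

54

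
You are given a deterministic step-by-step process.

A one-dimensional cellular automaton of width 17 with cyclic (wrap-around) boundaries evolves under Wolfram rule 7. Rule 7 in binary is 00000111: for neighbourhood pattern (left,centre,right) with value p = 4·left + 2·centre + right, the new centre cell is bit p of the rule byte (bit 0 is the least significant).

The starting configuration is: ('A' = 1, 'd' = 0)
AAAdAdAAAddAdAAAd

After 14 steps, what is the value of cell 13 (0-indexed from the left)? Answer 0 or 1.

1

0) AAAdAdAAAddAdAAAd
1) ddddAdddddAAddddd
2) AAAAAdAAAAdddAAAA
3) dddddddddddAAdddd
4) AAAAAAAAAAAdddAAA
5) ddddddddddddAAddd
6) AAAAAAAAAAAAdddAA
7) dddddddddddddAAdd
8) AAAAAAAAAAAAAdddA
9) ddddddddddddddAAd
10) AAAAAAAAAAAAAAddd
11) dddddddddddddddAA
12) dAAAAAAAAAAAAAAdd
13) AdddddddddddddddA
14) ddAAAAAAAAAAAAAAd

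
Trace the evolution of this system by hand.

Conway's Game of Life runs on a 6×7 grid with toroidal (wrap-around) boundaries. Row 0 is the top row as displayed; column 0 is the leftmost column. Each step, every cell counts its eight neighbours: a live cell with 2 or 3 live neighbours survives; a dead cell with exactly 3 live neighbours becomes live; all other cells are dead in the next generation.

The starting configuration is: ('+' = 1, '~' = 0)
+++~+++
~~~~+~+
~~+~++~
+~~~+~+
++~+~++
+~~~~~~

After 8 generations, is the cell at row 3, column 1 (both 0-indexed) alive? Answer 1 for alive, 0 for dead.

1

t=0: +++~+++
~~~~+~+
~~+~++~
+~~~+~+
++~+~++
+~~~~~~
t=1: ~+~++~~
~~+~~~~
+~~~+~~
~~+~~~~
~+~~++~
~~~+~~~
t=2: ~~~++~~
~++~+~~
~+~+~~~
~+~+++~
~~+++~~
~~~+~+~
t=3: ~~~~~+~
~+~~+~~
++~~~+~
~+~~~+~
~~~~~~~
~~~~~+~
t=4: ~~~~++~
++~~+++
+++~+++
++~~~~+
~~~~~~~
~~~~~~~
t=5: +~~~+~~
~~+~~~~
~~+++~~
~~+~~~~
+~~~~~~
~~~~~~~
t=6: ~~~~~~~
~++~+~~
~++~~~~
~++~~~~
~~~~~~~
~~~~~~~
t=7: ~~~~~~~
~+++~~~
+~~~~~~
~++~~~~
~~~~~~~
~~~~~~~
t=8: ~~+~~~~
~++~~~~
+~~+~~~
~+~~~~~
~~~~~~~
~~~~~~~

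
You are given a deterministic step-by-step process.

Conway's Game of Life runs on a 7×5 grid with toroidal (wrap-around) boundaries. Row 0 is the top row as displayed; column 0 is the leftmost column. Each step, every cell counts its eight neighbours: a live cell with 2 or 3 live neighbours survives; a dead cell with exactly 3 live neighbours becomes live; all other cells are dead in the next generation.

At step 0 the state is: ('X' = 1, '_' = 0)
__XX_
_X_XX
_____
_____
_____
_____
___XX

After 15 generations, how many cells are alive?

[0] __XX_
_X_XX
_____
_____
_____
_____
___XX
[1] X____
___XX
_____
_____
_____
_____
__XXX
[2] X_X__
____X
_____
_____
_____
___X_
___XX
[3] X____
_____
_____
_____
_____
___XX
__XXX
[4] ___XX
_____
_____
_____
_____
__X_X
X_X__
[5] ___XX
_____
_____
_____
_____
_X_X_
XXX__
[6] XXXXX
_____
_____
_____
_____
XX___
XX___
[7] __XXX
XXXXX
_____
_____
_____
XX___
___X_
[8] _____
XX___
XXXXX
_____
_____
_____
XX_X_
[9] __X_X
___X_
__XXX
XXXXX
_____
_____
_____
[10] ___X_
_____
_____
XX___
XXXXX
_____
_____
[11] _____
_____
_____
___X_
__XXX
XXXXX
_____
[12] _____
_____
_____
__XXX
_____
XX___
XXXXX
[13] XXXXX
_____
___X_
___X_
XXXXX
___X_
__XXX
[14] XX___
XX___
_____
XX___
XX___
_____
_____
[15] XX___
XX___
_____
XX___
XX___
_____
_____

8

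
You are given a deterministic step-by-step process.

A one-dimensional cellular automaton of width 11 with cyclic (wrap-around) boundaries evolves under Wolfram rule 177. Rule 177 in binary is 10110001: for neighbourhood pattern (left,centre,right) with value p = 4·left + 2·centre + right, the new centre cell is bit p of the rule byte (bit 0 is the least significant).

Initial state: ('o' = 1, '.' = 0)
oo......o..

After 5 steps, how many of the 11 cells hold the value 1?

4

k=0  oo......o..
k=1  ..ooooo..o.
k=2  o..ooo.o..o
k=3  .o..o.o.o..
k=4  ..o..o.o.oo
k=5  o..o..o.o..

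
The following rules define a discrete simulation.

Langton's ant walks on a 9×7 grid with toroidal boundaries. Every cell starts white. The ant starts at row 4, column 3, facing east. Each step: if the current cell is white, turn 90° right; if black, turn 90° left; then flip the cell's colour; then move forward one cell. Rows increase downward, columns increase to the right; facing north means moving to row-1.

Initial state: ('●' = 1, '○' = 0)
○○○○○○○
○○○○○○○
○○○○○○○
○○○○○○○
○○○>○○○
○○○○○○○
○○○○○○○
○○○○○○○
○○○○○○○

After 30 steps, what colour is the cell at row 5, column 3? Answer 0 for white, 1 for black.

[0] ○○○○○○○
○○○○○○○
○○○○○○○
○○○○○○○
○○○>○○○
○○○○○○○
○○○○○○○
○○○○○○○
○○○○○○○
[1] ○○○○○○○
○○○○○○○
○○○○○○○
○○○○○○○
○○○●○○○
○○○v○○○
○○○○○○○
○○○○○○○
○○○○○○○
[2] ○○○○○○○
○○○○○○○
○○○○○○○
○○○○○○○
○○○●○○○
○○<●○○○
○○○○○○○
○○○○○○○
○○○○○○○
[3] ○○○○○○○
○○○○○○○
○○○○○○○
○○○○○○○
○○^●○○○
○○●●○○○
○○○○○○○
○○○○○○○
○○○○○○○
[4] ○○○○○○○
○○○○○○○
○○○○○○○
○○○○○○○
○○●>○○○
○○●●○○○
○○○○○○○
○○○○○○○
○○○○○○○
[5] ○○○○○○○
○○○○○○○
○○○○○○○
○○○^○○○
○○●○○○○
○○●●○○○
○○○○○○○
○○○○○○○
○○○○○○○
[6] ○○○○○○○
○○○○○○○
○○○○○○○
○○○●>○○
○○●○○○○
○○●●○○○
○○○○○○○
○○○○○○○
○○○○○○○
[7] ○○○○○○○
○○○○○○○
○○○○○○○
○○○●●○○
○○●○v○○
○○●●○○○
○○○○○○○
○○○○○○○
○○○○○○○
[8] ○○○○○○○
○○○○○○○
○○○○○○○
○○○●●○○
○○●<●○○
○○●●○○○
○○○○○○○
○○○○○○○
○○○○○○○
[9] ○○○○○○○
○○○○○○○
○○○○○○○
○○○^●○○
○○●●●○○
○○●●○○○
○○○○○○○
○○○○○○○
○○○○○○○
[10] ○○○○○○○
○○○○○○○
○○○○○○○
○○<○●○○
○○●●●○○
○○●●○○○
○○○○○○○
○○○○○○○
○○○○○○○
[11] ○○○○○○○
○○○○○○○
○○^○○○○
○○●○●○○
○○●●●○○
○○●●○○○
○○○○○○○
○○○○○○○
○○○○○○○
[12] ○○○○○○○
○○○○○○○
○○●>○○○
○○●○●○○
○○●●●○○
○○●●○○○
○○○○○○○
○○○○○○○
○○○○○○○
[13] ○○○○○○○
○○○○○○○
○○●●○○○
○○●v●○○
○○●●●○○
○○●●○○○
○○○○○○○
○○○○○○○
○○○○○○○
[14] ○○○○○○○
○○○○○○○
○○●●○○○
○○<●●○○
○○●●●○○
○○●●○○○
○○○○○○○
○○○○○○○
○○○○○○○
[15] ○○○○○○○
○○○○○○○
○○●●○○○
○○○●●○○
○○v●●○○
○○●●○○○
○○○○○○○
○○○○○○○
○○○○○○○
[16] ○○○○○○○
○○○○○○○
○○●●○○○
○○○●●○○
○○○>●○○
○○●●○○○
○○○○○○○
○○○○○○○
○○○○○○○
[17] ○○○○○○○
○○○○○○○
○○●●○○○
○○○^●○○
○○○○●○○
○○●●○○○
○○○○○○○
○○○○○○○
○○○○○○○
[18] ○○○○○○○
○○○○○○○
○○●●○○○
○○<○●○○
○○○○●○○
○○●●○○○
○○○○○○○
○○○○○○○
○○○○○○○
[19] ○○○○○○○
○○○○○○○
○○^●○○○
○○●○●○○
○○○○●○○
○○●●○○○
○○○○○○○
○○○○○○○
○○○○○○○
[20] ○○○○○○○
○○○○○○○
○<○●○○○
○○●○●○○
○○○○●○○
○○●●○○○
○○○○○○○
○○○○○○○
○○○○○○○
[21] ○○○○○○○
○^○○○○○
○●○●○○○
○○●○●○○
○○○○●○○
○○●●○○○
○○○○○○○
○○○○○○○
○○○○○○○
[22] ○○○○○○○
○●>○○○○
○●○●○○○
○○●○●○○
○○○○●○○
○○●●○○○
○○○○○○○
○○○○○○○
○○○○○○○
[23] ○○○○○○○
○●●○○○○
○●v●○○○
○○●○●○○
○○○○●○○
○○●●○○○
○○○○○○○
○○○○○○○
○○○○○○○
[24] ○○○○○○○
○●●○○○○
○<●●○○○
○○●○●○○
○○○○●○○
○○●●○○○
○○○○○○○
○○○○○○○
○○○○○○○
[25] ○○○○○○○
○●●○○○○
○○●●○○○
○v●○●○○
○○○○●○○
○○●●○○○
○○○○○○○
○○○○○○○
○○○○○○○
[26] ○○○○○○○
○●●○○○○
○○●●○○○
<●●○●○○
○○○○●○○
○○●●○○○
○○○○○○○
○○○○○○○
○○○○○○○
[27] ○○○○○○○
○●●○○○○
^○●●○○○
●●●○●○○
○○○○●○○
○○●●○○○
○○○○○○○
○○○○○○○
○○○○○○○
[28] ○○○○○○○
○●●○○○○
●>●●○○○
●●●○●○○
○○○○●○○
○○●●○○○
○○○○○○○
○○○○○○○
○○○○○○○
[29] ○○○○○○○
○●●○○○○
●●●●○○○
●v●○●○○
○○○○●○○
○○●●○○○
○○○○○○○
○○○○○○○
○○○○○○○
[30] ○○○○○○○
○●●○○○○
●●●●○○○
●○>○●○○
○○○○●○○
○○●●○○○
○○○○○○○
○○○○○○○
○○○○○○○

1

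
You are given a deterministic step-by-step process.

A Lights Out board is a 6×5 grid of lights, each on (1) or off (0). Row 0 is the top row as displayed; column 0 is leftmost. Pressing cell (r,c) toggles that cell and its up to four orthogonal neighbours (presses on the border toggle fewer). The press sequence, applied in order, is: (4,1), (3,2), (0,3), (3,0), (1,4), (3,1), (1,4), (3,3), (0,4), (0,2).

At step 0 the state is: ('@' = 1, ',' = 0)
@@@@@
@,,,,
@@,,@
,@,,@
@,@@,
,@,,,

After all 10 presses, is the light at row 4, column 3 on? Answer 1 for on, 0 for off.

0

step 0: @@@@@
@,,,,
@@,,@
,@,,@
@,@@,
,@,,,
step 1: @@@@@
@,,,,
@@,,@
,,,,@
,@,@,
,,,,,
step 2: @@@@@
@,,,,
@@@,@
,@@@@
,@@@,
,,,,,
step 3: @@,,,
@,,@,
@@@,@
,@@@@
,@@@,
,,,,,
step 4: @@,,,
@,,@,
,@@,@
@,@@@
@@@@,
,,,,,
step 5: @@,,@
@,,,@
,@@,,
@,@@@
@@@@,
,,,,,
step 6: @@,,@
@,,,@
,,@,,
,@,@@
@,@@,
,,,,,
step 7: @@,,,
@,,@,
,,@,@
,@,@@
@,@@,
,,,,,
step 8: @@,,,
@,,@,
,,@@@
,@@,,
@,@,,
,,,,,
step 9: @@,@@
@,,@@
,,@@@
,@@,,
@,@,,
,,,,,
step 10: @,@,@
@,@@@
,,@@@
,@@,,
@,@,,
,,,,,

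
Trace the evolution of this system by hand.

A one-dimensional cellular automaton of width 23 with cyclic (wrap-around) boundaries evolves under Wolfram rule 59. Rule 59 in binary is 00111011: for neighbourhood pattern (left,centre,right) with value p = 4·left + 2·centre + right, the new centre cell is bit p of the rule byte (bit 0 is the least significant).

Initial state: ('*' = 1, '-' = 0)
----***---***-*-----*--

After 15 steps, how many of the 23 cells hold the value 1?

[0] ----***---***-*-----*--
[1] *****--****--*-*****-**
[2] -----***---**-**----**-
[3] ******--****-**-*****-*
[4] ------***---**-**----**
[5] *******--****-**-*****-
[6] *------***---**-**----*
[7] -*******--****-**-*****
[8] **------***---**-**----
[9] *-*******--****-**-****
[10] -**------***---**-**---
[11] **-*******--****-**-***
[12] --**------***---**-**--
[13] ***-*******--****-**-**
[14] ---**------***---**-**-
[15] ****-*******--****-**-*

18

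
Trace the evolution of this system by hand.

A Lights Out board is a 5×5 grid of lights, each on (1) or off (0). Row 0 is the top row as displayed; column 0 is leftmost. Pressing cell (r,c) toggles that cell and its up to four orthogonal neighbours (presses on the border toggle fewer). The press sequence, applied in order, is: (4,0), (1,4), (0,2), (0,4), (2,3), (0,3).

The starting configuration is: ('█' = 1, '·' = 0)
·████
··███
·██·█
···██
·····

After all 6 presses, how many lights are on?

9

[0] ·████
··███
·██·█
···██
·····
[1] ·████
··███
·██·█
█··██
██···
[2] ·███·
··█··
·██··
█··██
██···
[3] ·····
·····
·██··
█··██
██···
[4] ···██
····█
·██··
█··██
██···
[5] ···██
···██
·█·██
█···█
██···
[6] ··█··
····█
·█·██
█···█
██···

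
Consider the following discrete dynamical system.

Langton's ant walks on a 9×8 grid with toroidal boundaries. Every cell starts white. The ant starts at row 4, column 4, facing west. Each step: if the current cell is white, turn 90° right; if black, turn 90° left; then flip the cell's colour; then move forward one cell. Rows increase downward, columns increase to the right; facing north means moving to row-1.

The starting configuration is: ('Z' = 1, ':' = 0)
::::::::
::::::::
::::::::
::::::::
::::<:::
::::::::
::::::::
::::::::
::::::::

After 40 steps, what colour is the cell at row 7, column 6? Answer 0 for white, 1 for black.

1

step 0: ::::::::
::::::::
::::::::
::::::::
::::<:::
::::::::
::::::::
::::::::
::::::::
step 1: ::::::::
::::::::
::::::::
::::^:::
::::Z:::
::::::::
::::::::
::::::::
::::::::
step 2: ::::::::
::::::::
::::::::
::::Z>::
::::Z:::
::::::::
::::::::
::::::::
::::::::
step 3: ::::::::
::::::::
::::::::
::::ZZ::
::::Zv::
::::::::
::::::::
::::::::
::::::::
step 4: ::::::::
::::::::
::::::::
::::ZZ::
::::<Z::
::::::::
::::::::
::::::::
::::::::
step 5: ::::::::
::::::::
::::::::
::::ZZ::
:::::Z::
::::v:::
::::::::
::::::::
::::::::
step 6: ::::::::
::::::::
::::::::
::::ZZ::
:::::Z::
:::<Z:::
::::::::
::::::::
::::::::
step 7: ::::::::
::::::::
::::::::
::::ZZ::
:::^:Z::
:::ZZ:::
::::::::
::::::::
::::::::
step 8: ::::::::
::::::::
::::::::
::::ZZ::
:::Z>Z::
:::ZZ:::
::::::::
::::::::
::::::::
step 9: ::::::::
::::::::
::::::::
::::ZZ::
:::ZZZ::
:::Zv:::
::::::::
::::::::
::::::::
step 10: ::::::::
::::::::
::::::::
::::ZZ::
:::ZZZ::
:::Z:>::
::::::::
::::::::
::::::::
step 11: ::::::::
::::::::
::::::::
::::ZZ::
:::ZZZ::
:::Z:Z::
:::::v::
::::::::
::::::::
step 12: ::::::::
::::::::
::::::::
::::ZZ::
:::ZZZ::
:::Z:Z::
::::<Z::
::::::::
::::::::
step 13: ::::::::
::::::::
::::::::
::::ZZ::
:::ZZZ::
:::Z^Z::
::::ZZ::
::::::::
::::::::
step 14: ::::::::
::::::::
::::::::
::::ZZ::
:::ZZZ::
:::ZZ>::
::::ZZ::
::::::::
::::::::
step 15: ::::::::
::::::::
::::::::
::::ZZ::
:::ZZ^::
:::ZZ:::
::::ZZ::
::::::::
::::::::
step 16: ::::::::
::::::::
::::::::
::::ZZ::
:::Z<:::
:::ZZ:::
::::ZZ::
::::::::
::::::::
step 17: ::::::::
::::::::
::::::::
::::ZZ::
:::Z::::
:::Zv:::
::::ZZ::
::::::::
::::::::
step 18: ::::::::
::::::::
::::::::
::::ZZ::
:::Z::::
:::Z:>::
::::ZZ::
::::::::
::::::::
step 19: ::::::::
::::::::
::::::::
::::ZZ::
:::Z::::
:::Z:Z::
::::Zv::
::::::::
::::::::
step 20: ::::::::
::::::::
::::::::
::::ZZ::
:::Z::::
:::Z:Z::
::::Z:>:
::::::::
::::::::
step 21: ::::::::
::::::::
::::::::
::::ZZ::
:::Z::::
:::Z:Z::
::::Z:Z:
::::::v:
::::::::
step 22: ::::::::
::::::::
::::::::
::::ZZ::
:::Z::::
:::Z:Z::
::::Z:Z:
:::::<Z:
::::::::
step 23: ::::::::
::::::::
::::::::
::::ZZ::
:::Z::::
:::Z:Z::
::::Z^Z:
:::::ZZ:
::::::::
step 24: ::::::::
::::::::
::::::::
::::ZZ::
:::Z::::
:::Z:Z::
::::ZZ>:
:::::ZZ:
::::::::
step 25: ::::::::
::::::::
::::::::
::::ZZ::
:::Z::::
:::Z:Z^:
::::ZZ::
:::::ZZ:
::::::::
step 26: ::::::::
::::::::
::::::::
::::ZZ::
:::Z::::
:::Z:ZZ>
::::ZZ::
:::::ZZ:
::::::::
step 27: ::::::::
::::::::
::::::::
::::ZZ::
:::Z::::
:::Z:ZZZ
::::ZZ:v
:::::ZZ:
::::::::
step 28: ::::::::
::::::::
::::::::
::::ZZ::
:::Z::::
:::Z:ZZZ
::::ZZ<Z
:::::ZZ:
::::::::
step 29: ::::::::
::::::::
::::::::
::::ZZ::
:::Z::::
:::Z:Z^Z
::::ZZZZ
:::::ZZ:
::::::::
step 30: ::::::::
::::::::
::::::::
::::ZZ::
:::Z::::
:::Z:<:Z
::::ZZZZ
:::::ZZ:
::::::::
step 31: ::::::::
::::::::
::::::::
::::ZZ::
:::Z::::
:::Z:::Z
::::ZvZZ
:::::ZZ:
::::::::
step 32: ::::::::
::::::::
::::::::
::::ZZ::
:::Z::::
:::Z:::Z
::::Z:>Z
:::::ZZ:
::::::::
step 33: ::::::::
::::::::
::::::::
::::ZZ::
:::Z::::
:::Z::^Z
::::Z::Z
:::::ZZ:
::::::::
step 34: ::::::::
::::::::
::::::::
::::ZZ::
:::Z::::
:::Z::Z>
::::Z::Z
:::::ZZ:
::::::::
step 35: ::::::::
::::::::
::::::::
::::ZZ::
:::Z:::^
:::Z::Z:
::::Z::Z
:::::ZZ:
::::::::
step 36: ::::::::
::::::::
::::::::
::::ZZ::
>::Z:::Z
:::Z::Z:
::::Z::Z
:::::ZZ:
::::::::
step 37: ::::::::
::::::::
::::::::
::::ZZ::
Z::Z:::Z
v::Z::Z:
::::Z::Z
:::::ZZ:
::::::::
step 38: ::::::::
::::::::
::::::::
::::ZZ::
Z::Z:::Z
Z::Z::Z<
::::Z::Z
:::::ZZ:
::::::::
step 39: ::::::::
::::::::
::::::::
::::ZZ::
Z::Z:::^
Z::Z::ZZ
::::Z::Z
:::::ZZ:
::::::::
step 40: ::::::::
::::::::
::::::::
::::ZZ::
Z::Z::<:
Z::Z::ZZ
::::Z::Z
:::::ZZ:
::::::::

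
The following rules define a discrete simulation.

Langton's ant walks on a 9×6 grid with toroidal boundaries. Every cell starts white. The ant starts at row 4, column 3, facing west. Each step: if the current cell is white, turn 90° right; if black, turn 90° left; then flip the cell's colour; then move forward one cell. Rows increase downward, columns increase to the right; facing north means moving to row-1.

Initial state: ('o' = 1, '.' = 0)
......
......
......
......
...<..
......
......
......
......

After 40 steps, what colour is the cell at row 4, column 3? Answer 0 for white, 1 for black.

k=0  ......
......
......
......
...<..
......
......
......
......
k=1  ......
......
......
...^..
...o..
......
......
......
......
k=2  ......
......
......
...o>.
...o..
......
......
......
......
k=3  ......
......
......
...oo.
...ov.
......
......
......
......
k=4  ......
......
......
...oo.
...<o.
......
......
......
......
k=5  ......
......
......
...oo.
....o.
...v..
......
......
......
k=6  ......
......
......
...oo.
....o.
..<o..
......
......
......
k=7  ......
......
......
...oo.
..^.o.
..oo..
......
......
......
k=8  ......
......
......
...oo.
..o>o.
..oo..
......
......
......
k=9  ......
......
......
...oo.
..ooo.
..ov..
......
......
......
k=10  ......
......
......
...oo.
..ooo.
..o.>.
......
......
......
k=11  ......
......
......
...oo.
..ooo.
..o.o.
....v.
......
......
k=12  ......
......
......
...oo.
..ooo.
..o.o.
...<o.
......
......
k=13  ......
......
......
...oo.
..ooo.
..o^o.
...oo.
......
......
k=14  ......
......
......
...oo.
..ooo.
..oo>.
...oo.
......
......
k=15  ......
......
......
...oo.
..oo^.
..oo..
...oo.
......
......
k=16  ......
......
......
...oo.
..o<..
..oo..
...oo.
......
......
k=17  ......
......
......
...oo.
..o...
..ov..
...oo.
......
......
k=18  ......
......
......
...oo.
..o...
..o.>.
...oo.
......
......
k=19  ......
......
......
...oo.
..o...
..o.o.
...ov.
......
......
k=20  ......
......
......
...oo.
..o...
..o.o.
...o.>
......
......
k=21  ......
......
......
...oo.
..o...
..o.o.
...o.o
.....v
......
k=22  ......
......
......
...oo.
..o...
..o.o.
...o.o
....<o
......
k=23  ......
......
......
...oo.
..o...
..o.o.
...o^o
....oo
......
k=24  ......
......
......
...oo.
..o...
..o.o.
...oo>
....oo
......
k=25  ......
......
......
...oo.
..o...
..o.o^
...oo.
....oo
......
k=26  ......
......
......
...oo.
..o...
>.o.oo
...oo.
....oo
......
k=27  ......
......
......
...oo.
..o...
o.o.oo
v..oo.
....oo
......
k=28  ......
......
......
...oo.
..o...
o.o.oo
o..oo<
....oo
......
k=29  ......
......
......
...oo.
..o...
o.o.o^
o..ooo
....oo
......
k=30  ......
......
......
...oo.
..o...
o.o.<.
o..ooo
....oo
......
k=31  ......
......
......
...oo.
..o...
o.o...
o..ovo
....oo
......
k=32  ......
......
......
...oo.
..o...
o.o...
o..o.>
....oo
......
k=33  ......
......
......
...oo.
..o...
o.o..^
o..o..
....oo
......
k=34  ......
......
......
...oo.
..o...
>.o..o
o..o..
....oo
......
k=35  ......
......
......
...oo.
^.o...
..o..o
o..o..
....oo
......
k=36  ......
......
......
...oo.
o>o...
..o..o
o..o..
....oo
......
k=37  ......
......
......
...oo.
ooo...
.vo..o
o..o..
....oo
......
k=38  ......
......
......
...oo.
ooo...
<oo..o
o..o..
....oo
......
k=39  ......
......
......
...oo.
^oo...
ooo..o
o..o..
....oo
......
k=40  ......
......
......
...oo.
.oo..<
ooo..o
o..o..
....oo
......

0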